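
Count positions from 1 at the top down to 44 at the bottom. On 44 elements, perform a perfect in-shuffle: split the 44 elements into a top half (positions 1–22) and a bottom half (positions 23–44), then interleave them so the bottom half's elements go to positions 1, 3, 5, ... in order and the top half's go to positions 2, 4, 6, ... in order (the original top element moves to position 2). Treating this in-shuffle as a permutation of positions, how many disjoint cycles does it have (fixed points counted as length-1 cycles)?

Trace each unvisited position around until it returns:
(1 2 4 8 16 32 ... len 12) (3 6 12 24) (5 10 20 40 35 25) (7 14 28 11 22 44 ... len 12) (9 18 36 27) (15 30) (21 42 39 33)
7 cycles in total.

7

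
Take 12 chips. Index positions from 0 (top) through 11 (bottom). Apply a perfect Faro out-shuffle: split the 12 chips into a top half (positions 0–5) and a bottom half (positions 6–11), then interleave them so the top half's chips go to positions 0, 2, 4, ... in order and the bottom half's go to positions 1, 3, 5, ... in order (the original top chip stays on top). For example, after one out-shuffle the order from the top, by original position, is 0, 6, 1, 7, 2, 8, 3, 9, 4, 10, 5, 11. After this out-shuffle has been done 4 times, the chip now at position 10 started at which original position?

Work backwards from position 10, undoing one out-shuffle at a time:
10 ← 5 ← 8 ← 4 ← 2
So the chip now at position 10 started at position 2.

2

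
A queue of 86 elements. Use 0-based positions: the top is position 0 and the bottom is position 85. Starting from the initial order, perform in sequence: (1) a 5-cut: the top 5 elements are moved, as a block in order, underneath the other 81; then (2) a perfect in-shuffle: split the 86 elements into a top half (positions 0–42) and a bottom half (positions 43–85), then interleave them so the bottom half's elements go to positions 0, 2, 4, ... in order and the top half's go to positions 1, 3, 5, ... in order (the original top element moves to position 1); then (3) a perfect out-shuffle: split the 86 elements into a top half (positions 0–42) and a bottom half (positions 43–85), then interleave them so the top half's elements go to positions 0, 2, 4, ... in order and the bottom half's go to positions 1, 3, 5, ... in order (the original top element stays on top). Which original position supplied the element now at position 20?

53

Undo the operations in reverse order, starting from position 20:
  undo op 3 (out-shuffle, from top half): 20 ← 10
  undo op 2 (in-shuffle, from bottom half): 10 ← 48
  undo op 1 (cut 5): 48 ← 53
So the element at position 20 came from original position 53.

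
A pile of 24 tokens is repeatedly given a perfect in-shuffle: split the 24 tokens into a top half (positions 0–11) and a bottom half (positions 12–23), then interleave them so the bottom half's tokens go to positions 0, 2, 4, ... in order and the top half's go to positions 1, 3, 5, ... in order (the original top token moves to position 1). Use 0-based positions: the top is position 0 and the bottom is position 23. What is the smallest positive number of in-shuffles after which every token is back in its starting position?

20

The in-shuffle permutes the 24 positions with cycle lengths [4, 20].
Every token is home exactly when every cycle has completed a whole number of laps, i.e. after lcm(4, 20) = 20 in-shuffles.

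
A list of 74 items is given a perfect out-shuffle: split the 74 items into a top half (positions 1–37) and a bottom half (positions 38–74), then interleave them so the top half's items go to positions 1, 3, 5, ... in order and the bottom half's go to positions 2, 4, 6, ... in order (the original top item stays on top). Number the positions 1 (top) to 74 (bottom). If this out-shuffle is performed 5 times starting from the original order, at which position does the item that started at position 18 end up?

Track the item's position through each out-shuffle:
18 → 35 → 69 → 64 → 54 → 34

34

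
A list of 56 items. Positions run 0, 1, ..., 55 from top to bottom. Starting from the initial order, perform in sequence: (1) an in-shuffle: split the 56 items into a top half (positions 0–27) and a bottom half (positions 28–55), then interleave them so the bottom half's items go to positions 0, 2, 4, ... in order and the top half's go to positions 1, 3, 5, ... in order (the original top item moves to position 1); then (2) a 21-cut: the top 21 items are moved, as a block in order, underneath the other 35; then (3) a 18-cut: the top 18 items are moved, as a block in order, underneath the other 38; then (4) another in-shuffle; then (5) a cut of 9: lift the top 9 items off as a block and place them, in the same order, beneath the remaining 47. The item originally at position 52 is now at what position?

Track the item from position 52 forward through each operation:
  after op 1 (in-shuffle): 52 → 48
  after op 2 (cut 21): 48 → 27
  after op 3 (cut 18): 27 → 9
  after op 4 (in-shuffle): 9 → 19
  after op 5 (cut 9): 19 → 10

10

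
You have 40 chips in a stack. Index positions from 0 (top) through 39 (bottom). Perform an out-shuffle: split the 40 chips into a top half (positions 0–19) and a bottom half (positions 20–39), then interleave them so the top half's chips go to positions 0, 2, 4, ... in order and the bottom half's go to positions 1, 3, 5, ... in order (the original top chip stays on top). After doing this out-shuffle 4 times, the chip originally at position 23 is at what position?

17

Track the chip's position through each out-shuffle:
23 → 7 → 14 → 28 → 17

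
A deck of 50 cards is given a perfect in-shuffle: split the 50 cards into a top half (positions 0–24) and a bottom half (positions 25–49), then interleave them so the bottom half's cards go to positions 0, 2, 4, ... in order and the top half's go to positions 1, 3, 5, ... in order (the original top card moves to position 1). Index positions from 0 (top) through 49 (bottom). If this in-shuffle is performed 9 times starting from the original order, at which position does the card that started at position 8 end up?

17

Track the card's position through each in-shuffle:
8 → 17 → 35 → 20 → 41 → 32 → 14 → 29 → 8 → 17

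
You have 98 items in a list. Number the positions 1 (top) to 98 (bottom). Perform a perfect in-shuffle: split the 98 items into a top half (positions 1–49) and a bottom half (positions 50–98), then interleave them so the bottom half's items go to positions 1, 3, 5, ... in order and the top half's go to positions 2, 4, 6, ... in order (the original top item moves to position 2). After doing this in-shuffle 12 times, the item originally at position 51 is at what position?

6

Track the item's position through each in-shuffle:
51 → 3 → 6 → 12 → 24 → 48 → 96 → 93 → 87 → 75 → 51 → 3 → 6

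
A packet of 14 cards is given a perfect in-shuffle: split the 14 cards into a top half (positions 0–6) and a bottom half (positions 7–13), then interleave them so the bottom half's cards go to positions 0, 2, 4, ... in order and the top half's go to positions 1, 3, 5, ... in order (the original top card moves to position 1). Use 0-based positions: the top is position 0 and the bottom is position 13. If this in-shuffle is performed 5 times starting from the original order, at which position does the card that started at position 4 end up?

Track the card's position through each in-shuffle:
4 → 9 → 4 → 9 → 4 → 9

9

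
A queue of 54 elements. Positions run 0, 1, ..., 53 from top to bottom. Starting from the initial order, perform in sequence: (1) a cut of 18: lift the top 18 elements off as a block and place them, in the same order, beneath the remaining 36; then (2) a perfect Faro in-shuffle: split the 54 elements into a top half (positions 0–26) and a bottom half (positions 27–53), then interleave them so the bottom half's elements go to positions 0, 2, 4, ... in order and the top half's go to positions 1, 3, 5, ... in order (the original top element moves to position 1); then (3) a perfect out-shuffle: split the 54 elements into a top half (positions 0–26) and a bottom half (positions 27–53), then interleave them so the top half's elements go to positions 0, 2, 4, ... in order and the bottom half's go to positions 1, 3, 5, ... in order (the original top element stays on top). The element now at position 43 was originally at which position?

Undo the operations in reverse order, starting from position 43:
  undo op 3 (out-shuffle, from bottom half): 43 ← 48
  undo op 2 (in-shuffle, from bottom half): 48 ← 51
  undo op 1 (cut 18): 51 ← 15
So the element at position 43 came from original position 15.

15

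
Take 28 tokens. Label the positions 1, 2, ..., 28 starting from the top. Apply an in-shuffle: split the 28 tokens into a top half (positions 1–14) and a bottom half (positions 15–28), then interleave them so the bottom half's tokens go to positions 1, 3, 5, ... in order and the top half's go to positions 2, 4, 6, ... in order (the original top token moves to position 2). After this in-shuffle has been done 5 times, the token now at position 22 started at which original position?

Work backwards from position 22, undoing one in-shuffle at a time:
22 ← 11 ← 20 ← 10 ← 5 ← 17
So the token now at position 22 started at position 17.

17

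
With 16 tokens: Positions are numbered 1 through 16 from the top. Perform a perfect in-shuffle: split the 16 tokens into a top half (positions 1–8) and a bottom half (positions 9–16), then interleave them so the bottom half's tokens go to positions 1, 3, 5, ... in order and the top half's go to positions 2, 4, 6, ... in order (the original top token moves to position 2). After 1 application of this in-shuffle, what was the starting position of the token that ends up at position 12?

Work backwards from position 12, undoing one in-shuffle at a time:
12 ← 6
So the token now at position 12 started at position 6.

6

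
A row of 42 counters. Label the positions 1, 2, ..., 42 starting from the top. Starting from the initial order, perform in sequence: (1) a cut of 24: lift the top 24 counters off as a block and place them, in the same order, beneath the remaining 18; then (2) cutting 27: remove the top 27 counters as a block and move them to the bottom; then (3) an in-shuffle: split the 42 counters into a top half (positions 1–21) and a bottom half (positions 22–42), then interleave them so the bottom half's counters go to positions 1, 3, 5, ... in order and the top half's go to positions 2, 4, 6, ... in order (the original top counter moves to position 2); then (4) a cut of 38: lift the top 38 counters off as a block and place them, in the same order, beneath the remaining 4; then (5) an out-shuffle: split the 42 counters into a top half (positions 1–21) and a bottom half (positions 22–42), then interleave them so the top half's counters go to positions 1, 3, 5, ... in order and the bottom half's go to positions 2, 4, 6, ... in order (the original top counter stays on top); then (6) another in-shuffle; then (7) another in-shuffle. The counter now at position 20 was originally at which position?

9

Undo the operations in reverse order, starting from position 20:
  undo op 7 (in-shuffle, from top half): 20 ← 10
  undo op 6 (in-shuffle, from top half): 10 ← 5
  undo op 5 (out-shuffle, from top half): 5 ← 3
  undo op 4 (cut 38): 3 ← 41
  undo op 3 (in-shuffle, from bottom half): 41 ← 42
  undo op 2 (cut 27): 42 ← 27
  undo op 1 (cut 24): 27 ← 9
So the counter at position 20 came from original position 9.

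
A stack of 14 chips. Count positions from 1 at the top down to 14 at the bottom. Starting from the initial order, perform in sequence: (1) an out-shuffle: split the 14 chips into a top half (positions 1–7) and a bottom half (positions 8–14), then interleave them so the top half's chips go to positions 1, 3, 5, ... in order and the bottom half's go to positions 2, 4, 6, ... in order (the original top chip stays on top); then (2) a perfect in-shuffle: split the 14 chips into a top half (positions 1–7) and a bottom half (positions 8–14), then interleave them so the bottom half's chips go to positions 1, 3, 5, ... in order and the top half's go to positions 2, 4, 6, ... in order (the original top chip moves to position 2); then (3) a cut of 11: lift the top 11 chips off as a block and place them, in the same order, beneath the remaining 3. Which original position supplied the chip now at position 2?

14

Undo the operations in reverse order, starting from position 2:
  undo op 3 (cut 11): 2 ← 13
  undo op 2 (in-shuffle, from bottom half): 13 ← 14
  undo op 1 (out-shuffle, from bottom half): 14 ← 14
So the chip at position 2 came from original position 14.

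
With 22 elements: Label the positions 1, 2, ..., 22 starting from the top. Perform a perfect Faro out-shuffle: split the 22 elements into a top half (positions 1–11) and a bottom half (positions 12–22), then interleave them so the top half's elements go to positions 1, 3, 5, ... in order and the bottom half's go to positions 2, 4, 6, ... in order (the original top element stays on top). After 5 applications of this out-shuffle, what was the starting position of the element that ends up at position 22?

22

Work backwards from position 22, undoing one out-shuffle at a time:
22 ← 22 ← 22 ← 22 ← 22 ← 22
So the element now at position 22 started at position 22.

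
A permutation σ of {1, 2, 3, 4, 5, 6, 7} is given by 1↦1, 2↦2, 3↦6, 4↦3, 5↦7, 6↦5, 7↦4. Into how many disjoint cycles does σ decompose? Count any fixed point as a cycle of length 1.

3

Cycle decomposition: (1) (2) (3 6 5 7 4).
3 cycles.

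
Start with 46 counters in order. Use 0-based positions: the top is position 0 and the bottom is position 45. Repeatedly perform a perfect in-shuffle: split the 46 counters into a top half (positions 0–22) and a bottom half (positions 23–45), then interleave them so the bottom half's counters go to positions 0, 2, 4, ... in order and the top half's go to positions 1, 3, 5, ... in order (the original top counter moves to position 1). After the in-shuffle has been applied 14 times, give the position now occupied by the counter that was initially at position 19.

Track position through each in-shuffle: 19 → 39 → 32 → 18 → 37 → ... (continuing for 14 shuffles total) → 42.

42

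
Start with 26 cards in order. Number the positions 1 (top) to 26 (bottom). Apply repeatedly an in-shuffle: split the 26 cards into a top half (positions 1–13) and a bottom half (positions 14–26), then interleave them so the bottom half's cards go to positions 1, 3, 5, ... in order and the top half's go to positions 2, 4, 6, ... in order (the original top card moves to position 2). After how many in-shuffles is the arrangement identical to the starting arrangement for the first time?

18

The in-shuffle permutes the 26 positions with cycle lengths [2, 6, 18].
Every card is home exactly when every cycle has completed a whole number of laps, i.e. after lcm(2, 6, 18) = 18 in-shuffles.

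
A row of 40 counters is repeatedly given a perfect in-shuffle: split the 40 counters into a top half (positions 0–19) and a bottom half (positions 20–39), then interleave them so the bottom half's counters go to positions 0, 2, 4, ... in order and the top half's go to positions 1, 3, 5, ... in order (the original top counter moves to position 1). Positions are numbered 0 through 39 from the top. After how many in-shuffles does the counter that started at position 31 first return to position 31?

Follow position 31 under repeated in-shuffles:
31 → 22 → 4 → 9 → 19 → 39 → 38 → 36 → 32 → 24 → 8 → 17 → 35 → 30 → 20 → 0 → 1 → 3 → 7 → 15 → 31
It first returns after 20 in-shuffles.

20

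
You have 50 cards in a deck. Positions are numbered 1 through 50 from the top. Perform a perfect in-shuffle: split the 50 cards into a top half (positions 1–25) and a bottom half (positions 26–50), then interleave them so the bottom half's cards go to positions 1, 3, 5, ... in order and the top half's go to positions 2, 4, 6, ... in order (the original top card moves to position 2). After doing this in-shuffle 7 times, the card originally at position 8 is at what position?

Track the card's position through each in-shuffle:
8 → 16 → 32 → 13 → 26 → 1 → 2 → 4

4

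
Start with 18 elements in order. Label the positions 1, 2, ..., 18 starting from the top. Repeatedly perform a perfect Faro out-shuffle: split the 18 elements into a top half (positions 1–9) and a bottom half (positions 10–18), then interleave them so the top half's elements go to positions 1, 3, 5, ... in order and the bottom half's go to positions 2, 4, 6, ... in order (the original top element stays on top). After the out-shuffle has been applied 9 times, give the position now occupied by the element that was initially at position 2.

3

Track the element's position through each out-shuffle:
2 → 3 → 5 → 9 → 17 → 16 → 14 → 10 → 2 → 3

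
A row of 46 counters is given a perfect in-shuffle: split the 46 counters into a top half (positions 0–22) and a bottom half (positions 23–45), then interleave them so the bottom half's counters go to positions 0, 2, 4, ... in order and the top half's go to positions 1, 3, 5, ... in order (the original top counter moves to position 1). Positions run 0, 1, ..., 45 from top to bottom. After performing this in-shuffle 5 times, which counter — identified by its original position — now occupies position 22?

10

Work backwards from position 22, undoing one in-shuffle at a time:
22 ← 34 ← 40 ← 43 ← 21 ← 10
So the counter now at position 22 started at position 10.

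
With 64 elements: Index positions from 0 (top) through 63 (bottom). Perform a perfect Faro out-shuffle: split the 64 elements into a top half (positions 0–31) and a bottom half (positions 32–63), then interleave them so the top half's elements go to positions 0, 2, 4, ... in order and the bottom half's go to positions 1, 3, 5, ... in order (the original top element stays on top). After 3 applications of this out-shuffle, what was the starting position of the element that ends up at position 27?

27

Work backwards from position 27, undoing one out-shuffle at a time:
27 ← 45 ← 54 ← 27
So the element now at position 27 started at position 27.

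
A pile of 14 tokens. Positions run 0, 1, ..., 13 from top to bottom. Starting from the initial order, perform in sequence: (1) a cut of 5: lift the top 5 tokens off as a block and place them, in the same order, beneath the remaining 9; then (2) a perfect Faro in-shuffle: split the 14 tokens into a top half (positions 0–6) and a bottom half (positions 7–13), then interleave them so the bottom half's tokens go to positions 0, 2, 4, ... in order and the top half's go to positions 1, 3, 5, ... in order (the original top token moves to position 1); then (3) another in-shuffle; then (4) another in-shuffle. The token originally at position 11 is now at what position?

10

Track the token from position 11 forward through each operation:
  after op 1 (cut 5): 11 → 6
  after op 2 (in-shuffle): 6 → 13
  after op 3 (in-shuffle): 13 → 12
  after op 4 (in-shuffle): 12 → 10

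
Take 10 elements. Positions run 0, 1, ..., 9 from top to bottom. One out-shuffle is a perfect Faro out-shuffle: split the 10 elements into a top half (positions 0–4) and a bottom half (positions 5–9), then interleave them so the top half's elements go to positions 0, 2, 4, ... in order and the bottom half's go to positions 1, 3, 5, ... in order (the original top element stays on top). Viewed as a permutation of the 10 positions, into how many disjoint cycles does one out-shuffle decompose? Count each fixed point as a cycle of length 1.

4

Trace each unvisited position around until it returns:
(0) (1 2 4 8 7 5) (3 6) (9)
4 cycles in total.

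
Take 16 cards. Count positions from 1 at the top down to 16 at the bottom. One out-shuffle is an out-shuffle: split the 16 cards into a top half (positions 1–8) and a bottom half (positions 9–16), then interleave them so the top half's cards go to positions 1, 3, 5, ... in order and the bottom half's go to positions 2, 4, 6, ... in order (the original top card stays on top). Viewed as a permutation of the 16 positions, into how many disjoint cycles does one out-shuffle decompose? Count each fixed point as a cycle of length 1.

6

Trace each unvisited position around until it returns:
(1) (2 3 5 9) (4 7 13 10) (6 11) (8 15 14 12) (16)
6 cycles in total.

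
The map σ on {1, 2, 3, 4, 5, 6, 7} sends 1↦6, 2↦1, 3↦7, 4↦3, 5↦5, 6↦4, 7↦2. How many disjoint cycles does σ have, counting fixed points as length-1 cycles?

Cycle decomposition: (1 6 4 3 7 2) (5).
2 cycles.

2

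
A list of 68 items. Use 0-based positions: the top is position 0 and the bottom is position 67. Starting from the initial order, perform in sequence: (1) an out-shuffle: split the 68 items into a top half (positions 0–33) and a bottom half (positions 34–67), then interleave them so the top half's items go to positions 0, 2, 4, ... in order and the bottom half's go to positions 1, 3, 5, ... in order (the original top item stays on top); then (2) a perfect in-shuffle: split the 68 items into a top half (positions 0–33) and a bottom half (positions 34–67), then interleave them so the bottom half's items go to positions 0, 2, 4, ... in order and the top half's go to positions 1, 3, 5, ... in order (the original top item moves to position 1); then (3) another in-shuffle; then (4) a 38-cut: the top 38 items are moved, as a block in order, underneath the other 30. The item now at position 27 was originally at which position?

Undo the operations in reverse order, starting from position 27:
  undo op 4 (cut 38): 27 ← 65
  undo op 3 (in-shuffle, from top half): 65 ← 32
  undo op 2 (in-shuffle, from bottom half): 32 ← 50
  undo op 1 (out-shuffle, from top half): 50 ← 25
So the item at position 27 came from original position 25.

25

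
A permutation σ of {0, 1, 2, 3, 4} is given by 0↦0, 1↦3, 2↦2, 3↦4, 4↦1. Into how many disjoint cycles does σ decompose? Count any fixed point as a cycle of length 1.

3

Cycle decomposition: (0) (1 3 4) (2).
3 cycles.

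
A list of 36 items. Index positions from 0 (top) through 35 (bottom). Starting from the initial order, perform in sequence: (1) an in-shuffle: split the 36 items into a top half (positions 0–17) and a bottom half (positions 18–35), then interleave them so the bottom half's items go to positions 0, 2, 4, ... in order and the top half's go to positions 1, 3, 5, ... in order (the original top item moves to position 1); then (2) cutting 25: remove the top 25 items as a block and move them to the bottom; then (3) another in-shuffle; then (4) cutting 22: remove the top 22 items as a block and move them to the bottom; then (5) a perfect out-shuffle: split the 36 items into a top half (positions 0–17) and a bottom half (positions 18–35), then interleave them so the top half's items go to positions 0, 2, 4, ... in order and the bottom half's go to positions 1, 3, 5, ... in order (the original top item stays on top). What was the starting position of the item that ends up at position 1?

4

Undo the operations in reverse order, starting from position 1:
  undo op 5 (out-shuffle, from bottom half): 1 ← 18
  undo op 4 (cut 22): 18 ← 4
  undo op 3 (in-shuffle, from bottom half): 4 ← 20
  undo op 2 (cut 25): 20 ← 9
  undo op 1 (in-shuffle, from top half): 9 ← 4
So the item at position 1 came from original position 4.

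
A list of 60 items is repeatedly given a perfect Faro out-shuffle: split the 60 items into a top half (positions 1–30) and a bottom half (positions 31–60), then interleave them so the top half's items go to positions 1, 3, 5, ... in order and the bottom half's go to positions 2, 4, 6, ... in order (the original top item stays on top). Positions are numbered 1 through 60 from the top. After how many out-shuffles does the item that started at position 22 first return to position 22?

58

Follow position 22 under repeated out-shuffles:
22 → 43 → 26 → 51 → 42 → 24 → 47 → 34 → ... → 22 (length 58)
It first returns after 58 out-shuffles.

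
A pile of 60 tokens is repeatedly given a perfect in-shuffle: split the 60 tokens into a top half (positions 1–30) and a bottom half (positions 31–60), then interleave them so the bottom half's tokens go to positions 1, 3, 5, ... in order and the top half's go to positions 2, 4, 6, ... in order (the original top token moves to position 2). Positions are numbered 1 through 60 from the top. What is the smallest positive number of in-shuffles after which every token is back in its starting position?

60

The in-shuffle permutes the 60 positions with cycle lengths [60].
Every token is home exactly when every cycle has completed a whole number of laps, i.e. after lcm(60) = 60 in-shuffles.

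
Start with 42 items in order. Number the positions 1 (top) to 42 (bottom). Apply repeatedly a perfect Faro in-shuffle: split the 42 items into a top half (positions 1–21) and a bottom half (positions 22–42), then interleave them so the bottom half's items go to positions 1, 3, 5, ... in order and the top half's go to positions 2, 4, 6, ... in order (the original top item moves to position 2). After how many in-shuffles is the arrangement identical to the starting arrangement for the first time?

14

The in-shuffle permutes the 42 positions with cycle lengths [14, 14, 14].
Every item is home exactly when every cycle has completed a whole number of laps, i.e. after lcm(14) = 14 in-shuffles.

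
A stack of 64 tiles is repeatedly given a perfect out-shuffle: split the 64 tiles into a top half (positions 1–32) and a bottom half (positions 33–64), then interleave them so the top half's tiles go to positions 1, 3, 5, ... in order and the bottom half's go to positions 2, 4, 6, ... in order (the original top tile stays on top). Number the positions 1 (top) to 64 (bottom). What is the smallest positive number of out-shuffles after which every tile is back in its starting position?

6

The out-shuffle permutes the 64 positions with cycle lengths [1, 1, 2, 3, 3, 6, 6, 6, 6, 6, 6, 6, 6, 6].
Every tile is home exactly when every cycle has completed a whole number of laps, i.e. after lcm(1, 2, 3, 6) = 6 out-shuffles.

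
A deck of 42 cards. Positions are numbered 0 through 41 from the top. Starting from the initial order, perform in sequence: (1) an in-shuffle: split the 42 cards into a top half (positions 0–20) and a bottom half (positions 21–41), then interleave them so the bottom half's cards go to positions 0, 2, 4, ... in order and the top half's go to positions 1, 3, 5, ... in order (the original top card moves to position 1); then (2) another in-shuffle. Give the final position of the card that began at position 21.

1

Track the card from position 21 forward through each operation:
  after op 1 (in-shuffle): 21 → 0
  after op 2 (in-shuffle): 0 → 1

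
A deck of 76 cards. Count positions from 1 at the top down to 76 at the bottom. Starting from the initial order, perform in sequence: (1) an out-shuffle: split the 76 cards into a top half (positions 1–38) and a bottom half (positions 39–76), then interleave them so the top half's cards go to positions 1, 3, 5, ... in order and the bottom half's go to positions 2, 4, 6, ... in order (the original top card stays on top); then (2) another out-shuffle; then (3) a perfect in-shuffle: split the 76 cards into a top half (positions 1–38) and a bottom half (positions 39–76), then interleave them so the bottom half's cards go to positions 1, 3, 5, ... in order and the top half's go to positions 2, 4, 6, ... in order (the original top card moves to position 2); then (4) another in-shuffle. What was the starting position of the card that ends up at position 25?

73

Undo the operations in reverse order, starting from position 25:
  undo op 4 (in-shuffle, from bottom half): 25 ← 51
  undo op 3 (in-shuffle, from bottom half): 51 ← 64
  undo op 2 (out-shuffle, from bottom half): 64 ← 70
  undo op 1 (out-shuffle, from bottom half): 70 ← 73
So the card at position 25 came from original position 73.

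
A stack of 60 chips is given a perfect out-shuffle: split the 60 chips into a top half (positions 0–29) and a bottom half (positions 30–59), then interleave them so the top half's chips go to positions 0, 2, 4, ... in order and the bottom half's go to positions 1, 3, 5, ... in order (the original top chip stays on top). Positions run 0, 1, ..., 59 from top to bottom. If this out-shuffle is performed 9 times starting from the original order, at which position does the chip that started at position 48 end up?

Track the chip's position through each out-shuffle:
48 → 37 → 15 → 30 → 1 → 2 → 4 → 8 → 16 → 32

32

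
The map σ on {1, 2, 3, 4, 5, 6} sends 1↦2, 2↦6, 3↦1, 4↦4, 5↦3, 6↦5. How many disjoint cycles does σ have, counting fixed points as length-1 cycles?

2

Cycle decomposition: (1 2 6 5 3) (4).
2 cycles.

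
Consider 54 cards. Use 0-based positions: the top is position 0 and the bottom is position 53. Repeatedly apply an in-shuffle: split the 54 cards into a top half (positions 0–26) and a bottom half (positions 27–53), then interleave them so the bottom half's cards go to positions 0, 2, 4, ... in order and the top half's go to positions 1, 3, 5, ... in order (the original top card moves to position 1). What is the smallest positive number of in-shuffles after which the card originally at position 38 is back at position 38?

Follow position 38 under repeated in-shuffles:
38 → 22 → 45 → 36 → 18 → 37 → 20 → 41 → 28 → 2 → 5 → 11 → 23 → 47 → 40 → 26 → 53 → 52 → 50 → 46 → 38
It first returns after 20 in-shuffles.

20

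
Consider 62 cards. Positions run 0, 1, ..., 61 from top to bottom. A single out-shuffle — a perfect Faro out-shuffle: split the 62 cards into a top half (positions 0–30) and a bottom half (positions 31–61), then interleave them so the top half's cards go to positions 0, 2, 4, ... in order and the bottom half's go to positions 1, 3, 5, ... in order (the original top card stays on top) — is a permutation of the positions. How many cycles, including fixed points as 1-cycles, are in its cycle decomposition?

Trace each unvisited position around until it returns:
(0) (1 2 4 8 16 32 ... len 60) (61)
3 cycles in total.

3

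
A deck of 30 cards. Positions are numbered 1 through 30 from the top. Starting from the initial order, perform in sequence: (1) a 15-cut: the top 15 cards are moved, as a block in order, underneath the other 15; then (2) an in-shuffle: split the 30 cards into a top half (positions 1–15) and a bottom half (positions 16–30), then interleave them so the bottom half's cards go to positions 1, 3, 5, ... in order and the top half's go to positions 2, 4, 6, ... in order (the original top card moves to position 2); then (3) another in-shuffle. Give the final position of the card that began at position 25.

Track the card from position 25 forward through each operation:
  after op 1 (cut 15): 25 → 10
  after op 2 (in-shuffle): 10 → 20
  after op 3 (in-shuffle): 20 → 9

9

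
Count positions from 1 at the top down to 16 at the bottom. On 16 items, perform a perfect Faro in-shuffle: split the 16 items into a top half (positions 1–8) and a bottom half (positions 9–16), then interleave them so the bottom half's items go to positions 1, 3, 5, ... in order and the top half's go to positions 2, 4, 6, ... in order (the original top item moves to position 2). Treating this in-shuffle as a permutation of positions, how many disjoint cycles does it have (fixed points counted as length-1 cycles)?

2

Trace each unvisited position around until it returns:
(1 2 4 8 16 15 13 9) (3 6 12 7 14 11 5 10)
2 cycles in total.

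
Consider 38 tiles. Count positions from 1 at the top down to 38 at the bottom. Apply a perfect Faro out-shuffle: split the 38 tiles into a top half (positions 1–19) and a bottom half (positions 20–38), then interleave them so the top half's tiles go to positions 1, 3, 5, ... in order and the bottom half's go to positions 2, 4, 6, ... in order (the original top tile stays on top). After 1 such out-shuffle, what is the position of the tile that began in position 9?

Track the tile's position through each out-shuffle:
9 → 17

17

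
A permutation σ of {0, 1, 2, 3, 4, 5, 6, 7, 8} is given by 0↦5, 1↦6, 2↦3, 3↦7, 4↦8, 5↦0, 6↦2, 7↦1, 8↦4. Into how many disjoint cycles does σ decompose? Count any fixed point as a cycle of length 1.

3

Cycle decomposition: (0 5) (1 6 2 3 7) (4 8).
3 cycles.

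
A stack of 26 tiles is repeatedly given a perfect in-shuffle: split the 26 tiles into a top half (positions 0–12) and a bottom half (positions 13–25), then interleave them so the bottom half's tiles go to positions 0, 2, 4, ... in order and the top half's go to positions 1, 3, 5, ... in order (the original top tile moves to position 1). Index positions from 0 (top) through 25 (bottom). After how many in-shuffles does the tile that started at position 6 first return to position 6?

18

Follow position 6 under repeated in-shuffles:
6 → 13 → 0 → 1 → 3 → 7 → 15 → 4 → 9 → 19 → 12 → 25 → 24 → 22 → 18 → 10 → 21 → 16 → 6
It first returns after 18 in-shuffles.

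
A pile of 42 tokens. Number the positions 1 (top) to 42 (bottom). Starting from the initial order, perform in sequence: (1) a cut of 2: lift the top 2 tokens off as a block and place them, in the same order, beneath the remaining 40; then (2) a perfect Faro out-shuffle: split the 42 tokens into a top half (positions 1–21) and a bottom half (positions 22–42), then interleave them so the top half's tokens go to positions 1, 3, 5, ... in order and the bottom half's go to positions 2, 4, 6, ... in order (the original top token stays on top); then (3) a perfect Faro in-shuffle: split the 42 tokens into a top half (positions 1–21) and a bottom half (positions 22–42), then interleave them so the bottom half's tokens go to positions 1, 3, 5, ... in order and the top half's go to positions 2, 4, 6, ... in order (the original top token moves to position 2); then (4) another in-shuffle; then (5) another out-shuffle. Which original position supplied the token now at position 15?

Undo the operations in reverse order, starting from position 15:
  undo op 5 (out-shuffle, from top half): 15 ← 8
  undo op 4 (in-shuffle, from top half): 8 ← 4
  undo op 3 (in-shuffle, from top half): 4 ← 2
  undo op 2 (out-shuffle, from bottom half): 2 ← 22
  undo op 1 (cut 2): 22 ← 24
So the token at position 15 came from original position 24.

24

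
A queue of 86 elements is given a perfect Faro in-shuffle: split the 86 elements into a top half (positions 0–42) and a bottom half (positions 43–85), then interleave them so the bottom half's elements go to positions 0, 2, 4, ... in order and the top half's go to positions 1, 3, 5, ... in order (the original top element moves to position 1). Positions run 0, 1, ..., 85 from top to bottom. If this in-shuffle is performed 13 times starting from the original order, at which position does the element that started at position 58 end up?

42

Track position through each in-shuffle: 58 → 30 → 61 → 36 → 73 → ... (continuing for 13 shuffles total) → 42.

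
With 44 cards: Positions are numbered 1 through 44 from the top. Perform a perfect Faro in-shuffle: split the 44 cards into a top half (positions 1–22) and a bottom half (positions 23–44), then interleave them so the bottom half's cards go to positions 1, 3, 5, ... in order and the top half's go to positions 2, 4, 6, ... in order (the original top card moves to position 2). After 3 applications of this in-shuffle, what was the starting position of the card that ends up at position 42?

Work backwards from position 42, undoing one in-shuffle at a time:
42 ← 21 ← 33 ← 39
So the card now at position 42 started at position 39.

39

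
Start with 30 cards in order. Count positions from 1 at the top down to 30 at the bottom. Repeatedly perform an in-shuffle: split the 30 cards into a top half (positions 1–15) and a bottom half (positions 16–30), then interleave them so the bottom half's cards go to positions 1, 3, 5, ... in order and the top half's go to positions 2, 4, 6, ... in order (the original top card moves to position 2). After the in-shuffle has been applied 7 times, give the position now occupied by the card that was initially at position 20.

18

Track the card's position through each in-shuffle:
20 → 9 → 18 → 5 → 10 → 20 → 9 → 18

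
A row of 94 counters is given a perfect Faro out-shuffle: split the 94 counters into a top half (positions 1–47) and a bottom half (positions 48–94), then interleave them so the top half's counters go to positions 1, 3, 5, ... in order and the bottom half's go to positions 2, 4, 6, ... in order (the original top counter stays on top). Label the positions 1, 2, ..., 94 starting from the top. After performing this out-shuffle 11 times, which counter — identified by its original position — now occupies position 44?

69

Work backwards from position 44, undoing one out-shuffle at a time:
44 ← 69 ← 35 ← 18 ← 56 ← 75 ← 38 ← 66 ← 80 ← 87 ← 44 ← 69
So the counter now at position 44 started at position 69.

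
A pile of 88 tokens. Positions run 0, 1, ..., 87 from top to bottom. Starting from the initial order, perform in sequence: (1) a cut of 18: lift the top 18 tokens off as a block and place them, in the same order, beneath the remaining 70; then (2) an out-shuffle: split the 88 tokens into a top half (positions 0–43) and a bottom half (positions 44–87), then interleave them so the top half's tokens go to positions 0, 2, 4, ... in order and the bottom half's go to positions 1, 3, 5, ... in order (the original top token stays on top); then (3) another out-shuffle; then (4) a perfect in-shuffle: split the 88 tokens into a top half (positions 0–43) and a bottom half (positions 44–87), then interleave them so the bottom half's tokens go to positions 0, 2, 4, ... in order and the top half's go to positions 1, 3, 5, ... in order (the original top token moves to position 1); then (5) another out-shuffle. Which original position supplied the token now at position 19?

68

Undo the operations in reverse order, starting from position 19:
  undo op 5 (out-shuffle, from bottom half): 19 ← 53
  undo op 4 (in-shuffle, from top half): 53 ← 26
  undo op 3 (out-shuffle, from top half): 26 ← 13
  undo op 2 (out-shuffle, from bottom half): 13 ← 50
  undo op 1 (cut 18): 50 ← 68
So the token at position 19 came from original position 68.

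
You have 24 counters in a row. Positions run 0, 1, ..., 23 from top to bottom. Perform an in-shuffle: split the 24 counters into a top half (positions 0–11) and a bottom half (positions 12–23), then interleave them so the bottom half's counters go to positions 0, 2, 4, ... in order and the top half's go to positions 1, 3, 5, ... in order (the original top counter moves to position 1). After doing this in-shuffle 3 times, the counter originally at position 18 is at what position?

1

Track the counter's position through each in-shuffle:
18 → 12 → 0 → 1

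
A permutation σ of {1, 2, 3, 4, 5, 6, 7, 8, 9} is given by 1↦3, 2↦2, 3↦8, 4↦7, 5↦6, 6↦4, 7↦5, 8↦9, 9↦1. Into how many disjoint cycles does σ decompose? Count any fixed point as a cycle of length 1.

3

Cycle decomposition: (1 3 8 9) (2) (4 7 5 6).
3 cycles.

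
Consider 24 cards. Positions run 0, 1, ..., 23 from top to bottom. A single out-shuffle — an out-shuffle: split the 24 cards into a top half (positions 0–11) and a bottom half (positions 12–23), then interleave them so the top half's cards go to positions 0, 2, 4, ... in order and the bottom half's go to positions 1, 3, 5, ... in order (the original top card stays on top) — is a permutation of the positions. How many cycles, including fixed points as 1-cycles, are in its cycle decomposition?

Trace each unvisited position around until it returns:
(0) (1 2 4 8 16 9 ... len 11) (5 10 20 17 11 22 ... len 11) (23)
4 cycles in total.

4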